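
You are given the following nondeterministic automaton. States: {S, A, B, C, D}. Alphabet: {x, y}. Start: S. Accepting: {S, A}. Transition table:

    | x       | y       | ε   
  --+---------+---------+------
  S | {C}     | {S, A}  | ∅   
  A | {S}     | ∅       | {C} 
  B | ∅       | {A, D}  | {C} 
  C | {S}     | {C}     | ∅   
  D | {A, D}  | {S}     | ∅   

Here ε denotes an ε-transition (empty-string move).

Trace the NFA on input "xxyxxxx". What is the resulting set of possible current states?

{S, C}

Start in {S}.
Read 'x': S→{C}; now {C}.
Read 'x': C→{S}; now {S}.
Read 'y': S→{S, A}; union {S, A}; ε-closure = {S, A, C}.
Read 'x': S→{C}, A→{S}, C→{S}; now {S, C}.
Read 'x': S→{C}, C→{S}; now {S, C}.
Read 'x': S→{C}, C→{S}; now {S, C}.
Read 'x': S→{C}, C→{S}; now {S, C}.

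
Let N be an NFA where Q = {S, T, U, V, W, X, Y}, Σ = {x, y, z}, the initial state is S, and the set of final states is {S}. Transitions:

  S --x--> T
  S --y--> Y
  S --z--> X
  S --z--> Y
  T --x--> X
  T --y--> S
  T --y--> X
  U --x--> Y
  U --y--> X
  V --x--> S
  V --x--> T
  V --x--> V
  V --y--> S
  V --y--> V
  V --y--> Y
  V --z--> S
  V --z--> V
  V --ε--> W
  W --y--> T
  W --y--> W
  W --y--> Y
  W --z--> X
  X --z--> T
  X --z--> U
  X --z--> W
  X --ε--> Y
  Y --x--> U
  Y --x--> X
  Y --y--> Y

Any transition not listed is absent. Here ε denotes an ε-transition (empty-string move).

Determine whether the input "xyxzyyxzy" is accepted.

Start in {S}.
Read 'x': S→{T}; now {T}.
Read 'y': T→{S, X}; union {S, X}; ε-closure = {S, X, Y}.
Read 'x': S→{T}, X→∅, Y→{U, X}; union {T, U, X}; ε-closure = {T, U, X, Y}.
Read 'z': T→∅, U→∅, X→{T, U, W}, Y→∅; now {T, U, W}.
Read 'y': T→{S, X}, U→{X}, W→{T, W, Y}; now {S, T, W, X, Y}.
Read 'y': S→{Y}, T→{S, X}, W→{T, W, Y}, X→∅, Y→{Y}; now {S, T, W, X, Y}.
Read 'x': S→{T}, T→{X}, W→∅, X→∅, Y→{U, X}; union {T, U, X}; ε-closure = {T, U, X, Y}.
Read 'z': T→∅, U→∅, X→{T, U, W}, Y→∅; now {T, U, W}.
Read 'y': T→{S, X}, U→{X}, W→{T, W, Y}; now {S, T, W, X, Y}.
The final set {S, T, W, X, Y} contains the accepting state S.

Yes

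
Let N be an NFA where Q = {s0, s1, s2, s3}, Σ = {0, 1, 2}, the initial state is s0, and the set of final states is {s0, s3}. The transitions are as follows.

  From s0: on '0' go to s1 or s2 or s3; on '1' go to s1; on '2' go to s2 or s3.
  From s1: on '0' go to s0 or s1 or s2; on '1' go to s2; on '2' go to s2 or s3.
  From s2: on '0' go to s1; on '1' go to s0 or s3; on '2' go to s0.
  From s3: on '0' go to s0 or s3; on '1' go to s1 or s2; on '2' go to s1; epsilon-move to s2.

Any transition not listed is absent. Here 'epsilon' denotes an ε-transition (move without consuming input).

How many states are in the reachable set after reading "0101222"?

Start in {s0}.
Read '0': {s0} → {s1, s2, s3}.
Read '1': {s1, s2, s3} → {s0, s1, s2, s3}.
Read '0': {s0, s1, s2, s3} → {s0, s1, s2, s3}.
Read '1': {s0, s1, s2, s3} → {s0, s1, s2, s3}.
Read '2': {s0, s1, s2, s3} → {s0, s1, s2, s3}.
Read '2': {s0, s1, s2, s3} → {s0, s1, s2, s3}.
Read '2': {s0, s1, s2, s3} → {s0, s1, s2, s3}.
That set has 4 states.

4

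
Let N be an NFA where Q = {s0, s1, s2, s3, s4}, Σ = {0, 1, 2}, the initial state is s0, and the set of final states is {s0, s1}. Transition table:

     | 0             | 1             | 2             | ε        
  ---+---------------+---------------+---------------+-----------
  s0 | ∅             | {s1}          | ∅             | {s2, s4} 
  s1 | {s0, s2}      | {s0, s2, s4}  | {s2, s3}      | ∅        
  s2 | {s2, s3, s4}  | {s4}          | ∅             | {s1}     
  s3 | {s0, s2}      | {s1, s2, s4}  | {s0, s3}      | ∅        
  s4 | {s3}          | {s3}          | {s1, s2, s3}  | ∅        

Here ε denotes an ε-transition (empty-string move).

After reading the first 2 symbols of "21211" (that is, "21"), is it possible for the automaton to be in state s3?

No

Start: ε-closure({s0}) = {s0, s1, s2, s4}.
Read '2': s0→∅, s1→{s2, s3}, s2→∅, s4→{s1, s2, s3}; now {s1, s2, s3}.
Read '1': s1→{s0, s2, s4}, s2→{s4}, s3→{s1, s2, s4}; now {s0, s1, s2, s4}.
State s3 is not in {s0, s1, s2, s4}.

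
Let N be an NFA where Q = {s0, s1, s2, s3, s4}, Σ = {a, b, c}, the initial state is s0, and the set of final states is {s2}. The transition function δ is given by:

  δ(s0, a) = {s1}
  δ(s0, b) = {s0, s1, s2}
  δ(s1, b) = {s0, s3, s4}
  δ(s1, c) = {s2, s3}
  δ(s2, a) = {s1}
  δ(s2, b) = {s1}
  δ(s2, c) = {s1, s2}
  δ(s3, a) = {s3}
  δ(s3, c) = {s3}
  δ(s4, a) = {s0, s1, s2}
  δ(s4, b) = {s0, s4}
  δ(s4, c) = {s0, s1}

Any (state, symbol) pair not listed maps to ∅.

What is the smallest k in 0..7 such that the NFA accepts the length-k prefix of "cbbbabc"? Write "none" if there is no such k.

Start in {s0}.
Read 'c': {s0} → ∅.
The set is empty and remains empty for the remaining 6 symbols.
No reachable set along the way intersects F.

none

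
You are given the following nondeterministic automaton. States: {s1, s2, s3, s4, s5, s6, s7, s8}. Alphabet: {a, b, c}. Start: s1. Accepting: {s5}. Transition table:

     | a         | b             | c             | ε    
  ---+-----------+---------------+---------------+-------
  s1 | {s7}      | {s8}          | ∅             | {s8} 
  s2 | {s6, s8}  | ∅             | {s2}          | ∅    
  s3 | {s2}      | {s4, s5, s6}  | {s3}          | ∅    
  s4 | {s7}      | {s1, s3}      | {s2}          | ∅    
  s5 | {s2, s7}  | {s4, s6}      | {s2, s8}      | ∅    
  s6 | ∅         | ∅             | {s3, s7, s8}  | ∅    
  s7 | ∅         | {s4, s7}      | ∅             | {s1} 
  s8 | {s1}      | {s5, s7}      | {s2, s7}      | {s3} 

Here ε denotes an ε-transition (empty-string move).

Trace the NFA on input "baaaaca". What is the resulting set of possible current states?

Start: ε-closure({s1}) = {s1, s3, s8}.
Read 'b': s1→{s8}, s3→{s4, s5, s6}, s8→{s5, s7}; union {s4, s5, s6, s7, s8}; ε-closure = {s1, s3, s4, s5, s6, s7, s8}.
Read 'a': s1→{s7}, s3→{s2}, s4→{s7}, s5→{s2, s7}, s6→∅, s7→∅, s8→{s1}; union {s1, s2, s7}; ε-closure = {s1, s2, s3, s7, s8}.
Read 'a': s1→{s7}, s2→{s6, s8}, s3→{s2}, s7→∅, s8→{s1}; union {s1, s2, s6, s7, s8}; ε-closure = {s1, s2, s3, s6, s7, s8}.
Read 'a': s1→{s7}, s2→{s6, s8}, s3→{s2}, s6→∅, s7→∅, s8→{s1}; union {s1, s2, s6, s7, s8}; ε-closure = {s1, s2, s3, s6, s7, s8}.
Read 'a': s1→{s7}, s2→{s6, s8}, s3→{s2}, s6→∅, s7→∅, s8→{s1}; union {s1, s2, s6, s7, s8}; ε-closure = {s1, s2, s3, s6, s7, s8}.
Read 'c': s1→∅, s2→{s2}, s3→{s3}, s6→{s3, s7, s8}, s7→∅, s8→{s2, s7}; union {s2, s3, s7, s8}; ε-closure = {s1, s2, s3, s7, s8}.
Read 'a': s1→{s7}, s2→{s6, s8}, s3→{s2}, s7→∅, s8→{s1}; union {s1, s2, s6, s7, s8}; ε-closure = {s1, s2, s3, s6, s7, s8}.

{s1, s2, s3, s6, s7, s8}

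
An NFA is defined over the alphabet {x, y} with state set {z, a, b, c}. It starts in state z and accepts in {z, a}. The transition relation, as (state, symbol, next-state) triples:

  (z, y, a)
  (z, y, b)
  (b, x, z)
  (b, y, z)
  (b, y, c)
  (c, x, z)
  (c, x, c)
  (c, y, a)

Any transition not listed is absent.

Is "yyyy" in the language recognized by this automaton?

Yes

Start in {z}.
Read 'y': {z} → {a, b}.
Read 'y': {a, b} → {z, c}.
Read 'y': {z, c} → {a, b}.
Read 'y': {a, b} → {z, c}.
The final set {z, c} contains the accepting state z.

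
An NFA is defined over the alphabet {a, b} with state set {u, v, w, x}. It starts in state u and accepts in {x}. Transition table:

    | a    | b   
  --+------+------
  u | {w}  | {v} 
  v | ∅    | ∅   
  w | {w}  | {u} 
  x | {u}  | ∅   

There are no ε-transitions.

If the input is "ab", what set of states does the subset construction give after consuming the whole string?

{u}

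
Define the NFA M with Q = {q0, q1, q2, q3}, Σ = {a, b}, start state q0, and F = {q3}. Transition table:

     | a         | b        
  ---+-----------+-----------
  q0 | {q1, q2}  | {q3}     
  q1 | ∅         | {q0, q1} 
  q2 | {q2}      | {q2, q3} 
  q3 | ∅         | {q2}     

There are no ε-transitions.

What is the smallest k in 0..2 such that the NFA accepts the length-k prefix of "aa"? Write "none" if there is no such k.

Start in {q0}.
Read 'a': {q0} → {q1, q2}.
Read 'a': {q1, q2} → {q2}.
No reachable set along the way intersects F.

none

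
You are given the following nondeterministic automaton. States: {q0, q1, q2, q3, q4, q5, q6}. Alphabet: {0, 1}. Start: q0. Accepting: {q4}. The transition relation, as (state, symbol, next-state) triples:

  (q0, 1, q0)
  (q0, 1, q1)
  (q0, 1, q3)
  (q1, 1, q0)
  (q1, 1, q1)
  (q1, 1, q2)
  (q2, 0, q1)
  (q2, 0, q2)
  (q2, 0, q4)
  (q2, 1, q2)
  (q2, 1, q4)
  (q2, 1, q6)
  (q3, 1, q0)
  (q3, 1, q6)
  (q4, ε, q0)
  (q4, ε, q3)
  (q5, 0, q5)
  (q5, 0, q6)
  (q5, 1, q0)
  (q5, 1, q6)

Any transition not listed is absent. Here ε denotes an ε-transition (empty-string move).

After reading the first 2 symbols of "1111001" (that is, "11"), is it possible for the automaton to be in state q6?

Yes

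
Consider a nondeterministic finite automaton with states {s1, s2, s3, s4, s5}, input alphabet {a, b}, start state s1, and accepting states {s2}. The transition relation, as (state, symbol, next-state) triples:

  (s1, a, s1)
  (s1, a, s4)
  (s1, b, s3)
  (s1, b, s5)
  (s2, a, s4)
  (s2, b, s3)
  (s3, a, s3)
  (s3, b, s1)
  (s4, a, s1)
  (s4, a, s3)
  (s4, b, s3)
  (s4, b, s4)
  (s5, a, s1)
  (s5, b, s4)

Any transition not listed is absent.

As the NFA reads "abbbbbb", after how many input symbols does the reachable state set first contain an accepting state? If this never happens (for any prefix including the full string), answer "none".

none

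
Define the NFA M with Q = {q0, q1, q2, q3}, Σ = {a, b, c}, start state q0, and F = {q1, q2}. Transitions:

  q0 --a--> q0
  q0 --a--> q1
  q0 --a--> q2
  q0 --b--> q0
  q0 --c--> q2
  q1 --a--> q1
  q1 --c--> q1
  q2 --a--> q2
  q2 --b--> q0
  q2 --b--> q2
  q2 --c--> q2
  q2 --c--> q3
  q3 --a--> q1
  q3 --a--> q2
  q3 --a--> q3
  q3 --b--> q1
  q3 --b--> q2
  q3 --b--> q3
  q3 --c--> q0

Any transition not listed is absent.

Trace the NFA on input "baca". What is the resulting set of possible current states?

{q1, q2, q3}

Start in {q0}.
Read 'b': q0→{q0}; now {q0}.
Read 'a': q0→{q0, q1, q2}; now {q0, q1, q2}.
Read 'c': q0→{q2}, q1→{q1}, q2→{q2, q3}; now {q1, q2, q3}.
Read 'a': q1→{q1}, q2→{q2}, q3→{q1, q2, q3}; now {q1, q2, q3}.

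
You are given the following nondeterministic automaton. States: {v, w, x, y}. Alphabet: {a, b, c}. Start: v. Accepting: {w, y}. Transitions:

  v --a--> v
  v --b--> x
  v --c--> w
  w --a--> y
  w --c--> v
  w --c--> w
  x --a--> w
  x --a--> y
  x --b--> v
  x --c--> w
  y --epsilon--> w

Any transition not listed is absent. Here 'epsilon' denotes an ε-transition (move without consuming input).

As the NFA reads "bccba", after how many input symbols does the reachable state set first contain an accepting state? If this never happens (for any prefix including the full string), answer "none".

2

Start in {v}.
Read 'b': {v} → {x}.
Read 'c': {x} → {w}.
None of the earlier sets intersect F, but {w} does.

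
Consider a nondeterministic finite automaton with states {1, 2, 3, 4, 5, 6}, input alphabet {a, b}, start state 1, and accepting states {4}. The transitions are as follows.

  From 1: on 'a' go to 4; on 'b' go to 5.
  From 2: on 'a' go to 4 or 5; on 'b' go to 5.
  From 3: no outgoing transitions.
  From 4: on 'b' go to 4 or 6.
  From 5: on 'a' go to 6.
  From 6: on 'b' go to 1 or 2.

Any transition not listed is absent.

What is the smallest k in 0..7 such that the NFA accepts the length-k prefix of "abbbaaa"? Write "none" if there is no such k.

1

Start in {1}.
Read 'a': 1→{4}; now {4}.
None of the earlier sets intersect F, but {4} does.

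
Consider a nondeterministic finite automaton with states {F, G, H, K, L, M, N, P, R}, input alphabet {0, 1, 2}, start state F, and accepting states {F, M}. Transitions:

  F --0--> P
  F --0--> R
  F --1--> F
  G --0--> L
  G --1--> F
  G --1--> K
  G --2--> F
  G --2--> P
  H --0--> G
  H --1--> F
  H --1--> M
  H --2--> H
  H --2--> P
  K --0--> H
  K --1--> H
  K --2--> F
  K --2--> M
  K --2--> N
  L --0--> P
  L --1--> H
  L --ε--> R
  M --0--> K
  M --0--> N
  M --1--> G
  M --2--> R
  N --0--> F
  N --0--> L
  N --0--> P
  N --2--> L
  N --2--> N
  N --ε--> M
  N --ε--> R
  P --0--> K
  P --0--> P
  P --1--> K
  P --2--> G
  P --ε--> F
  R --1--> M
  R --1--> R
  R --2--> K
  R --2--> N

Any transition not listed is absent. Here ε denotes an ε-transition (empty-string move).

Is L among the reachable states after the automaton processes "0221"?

Start in {F}.
Read '0': F→{P, R}; union {P, R}; ε-closure = {F, P, R}.
Read '2': F→∅, P→{G}, R→{K, N}; union {G, K, N}; ε-closure = {G, K, M, N, R}.
Read '2': G→{F, P}, K→{F, M, N}, M→{R}, N→{L, N}, R→{K, N}; now {F, K, L, M, N, P, R}.
Read '1': F→{F}, K→{H}, L→{H}, M→{G}, N→∅, P→{K}, R→{M, R}; now {F, G, H, K, M, R}.
State L is not in {F, G, H, K, M, R}.

No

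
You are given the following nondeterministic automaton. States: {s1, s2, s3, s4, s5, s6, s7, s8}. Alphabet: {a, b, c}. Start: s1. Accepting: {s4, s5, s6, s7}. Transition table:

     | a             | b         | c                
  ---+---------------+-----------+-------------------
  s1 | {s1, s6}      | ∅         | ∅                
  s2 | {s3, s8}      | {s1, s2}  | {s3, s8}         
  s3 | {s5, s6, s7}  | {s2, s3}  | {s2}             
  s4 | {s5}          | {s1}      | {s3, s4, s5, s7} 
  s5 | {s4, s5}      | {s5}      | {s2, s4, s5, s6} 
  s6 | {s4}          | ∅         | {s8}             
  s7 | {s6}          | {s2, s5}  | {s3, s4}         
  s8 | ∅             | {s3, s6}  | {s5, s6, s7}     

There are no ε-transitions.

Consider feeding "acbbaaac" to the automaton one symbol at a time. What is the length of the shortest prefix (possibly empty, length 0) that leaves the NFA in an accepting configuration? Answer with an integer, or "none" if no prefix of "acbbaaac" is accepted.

Start in {s1}.
Read 'a': {s1} → {s1, s6}.
None of the earlier sets intersect F, but {s1, s6} does.

1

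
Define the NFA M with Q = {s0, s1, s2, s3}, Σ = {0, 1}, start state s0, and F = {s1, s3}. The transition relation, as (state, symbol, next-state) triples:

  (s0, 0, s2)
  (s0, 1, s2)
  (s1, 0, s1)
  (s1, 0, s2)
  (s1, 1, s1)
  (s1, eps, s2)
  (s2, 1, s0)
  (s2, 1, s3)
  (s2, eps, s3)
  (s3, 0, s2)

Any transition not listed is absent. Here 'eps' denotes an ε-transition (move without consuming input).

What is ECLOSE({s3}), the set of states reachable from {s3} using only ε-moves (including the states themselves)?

Begin with {s3}.
No ε-moves leave this set, so the closure equals the set itself.

{s3}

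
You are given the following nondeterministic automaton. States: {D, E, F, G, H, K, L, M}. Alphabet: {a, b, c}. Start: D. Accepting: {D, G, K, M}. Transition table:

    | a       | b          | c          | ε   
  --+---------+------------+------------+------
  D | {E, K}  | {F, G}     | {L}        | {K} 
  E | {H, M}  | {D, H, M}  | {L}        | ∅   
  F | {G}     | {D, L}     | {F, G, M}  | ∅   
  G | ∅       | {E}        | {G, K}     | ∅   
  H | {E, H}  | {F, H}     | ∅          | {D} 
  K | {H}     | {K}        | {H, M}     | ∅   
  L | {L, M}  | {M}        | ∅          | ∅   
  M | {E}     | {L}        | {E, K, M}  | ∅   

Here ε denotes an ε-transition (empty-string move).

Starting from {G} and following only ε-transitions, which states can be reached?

Begin with {G}.
No ε-moves leave this set, so the closure equals the set itself.

{G}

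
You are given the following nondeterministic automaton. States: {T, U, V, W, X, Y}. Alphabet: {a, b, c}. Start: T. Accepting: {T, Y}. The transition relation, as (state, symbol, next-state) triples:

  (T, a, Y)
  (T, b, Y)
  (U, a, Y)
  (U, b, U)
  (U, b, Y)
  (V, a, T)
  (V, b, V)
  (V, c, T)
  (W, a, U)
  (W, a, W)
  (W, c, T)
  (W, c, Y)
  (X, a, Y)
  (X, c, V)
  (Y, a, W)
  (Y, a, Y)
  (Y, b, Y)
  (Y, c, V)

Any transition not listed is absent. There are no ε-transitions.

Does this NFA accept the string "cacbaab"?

No

Start in {T}.
Read 'c': T→∅; now ∅.
The set is empty and remains empty for the remaining 6 symbols.
The final set ∅ contains no accepting state.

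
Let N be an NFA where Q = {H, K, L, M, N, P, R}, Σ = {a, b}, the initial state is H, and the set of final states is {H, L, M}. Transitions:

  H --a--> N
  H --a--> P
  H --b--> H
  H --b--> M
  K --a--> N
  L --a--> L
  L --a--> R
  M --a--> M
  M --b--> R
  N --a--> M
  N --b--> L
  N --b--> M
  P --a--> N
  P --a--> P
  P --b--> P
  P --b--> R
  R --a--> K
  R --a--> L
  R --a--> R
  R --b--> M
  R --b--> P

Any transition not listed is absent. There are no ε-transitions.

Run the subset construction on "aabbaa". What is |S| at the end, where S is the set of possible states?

6

Start in {H}.
Read 'a': H→{N, P}; now {N, P}.
Read 'a': N→{M}, P→{N, P}; now {M, N, P}.
Read 'b': M→{R}, N→{L, M}, P→{P, R}; now {L, M, P, R}.
Read 'b': L→∅, M→{R}, P→{P, R}, R→{M, P}; now {M, P, R}.
Read 'a': M→{M}, P→{N, P}, R→{K, L, R}; now {K, L, M, N, P, R}.
Read 'a': K→{N}, L→{L, R}, M→{M}, N→{M}, P→{N, P}, R→{K, L, R}; now {K, L, M, N, P, R}.
That set has 6 states.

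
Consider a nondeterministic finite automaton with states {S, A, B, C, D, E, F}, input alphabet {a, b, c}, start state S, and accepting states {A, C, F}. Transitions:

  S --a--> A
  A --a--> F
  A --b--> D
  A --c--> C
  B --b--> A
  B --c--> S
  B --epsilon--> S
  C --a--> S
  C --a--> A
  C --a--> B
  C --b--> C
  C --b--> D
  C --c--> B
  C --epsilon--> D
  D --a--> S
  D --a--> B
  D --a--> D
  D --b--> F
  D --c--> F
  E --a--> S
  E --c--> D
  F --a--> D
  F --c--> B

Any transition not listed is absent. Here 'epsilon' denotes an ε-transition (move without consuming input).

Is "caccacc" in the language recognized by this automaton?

No

Start in {S}.
Read 'c': S→∅; now ∅.
The set is empty and remains empty for the remaining 6 symbols.
The final set ∅ contains no accepting state.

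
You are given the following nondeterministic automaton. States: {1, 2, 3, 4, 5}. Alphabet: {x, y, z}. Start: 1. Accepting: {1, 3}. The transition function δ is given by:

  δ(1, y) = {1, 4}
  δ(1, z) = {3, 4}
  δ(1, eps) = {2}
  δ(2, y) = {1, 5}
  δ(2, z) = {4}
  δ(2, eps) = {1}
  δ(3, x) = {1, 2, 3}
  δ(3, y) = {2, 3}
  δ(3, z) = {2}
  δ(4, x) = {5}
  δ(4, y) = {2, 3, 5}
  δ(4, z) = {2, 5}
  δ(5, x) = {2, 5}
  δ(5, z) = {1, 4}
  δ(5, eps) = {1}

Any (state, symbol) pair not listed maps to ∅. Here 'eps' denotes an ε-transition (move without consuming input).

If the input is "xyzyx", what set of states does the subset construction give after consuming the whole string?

Start: ε-closure({1}) = {1, 2}.
Read 'x': 1→∅, 2→∅; now ∅.
The set is empty and remains empty for the remaining 4 symbols.

∅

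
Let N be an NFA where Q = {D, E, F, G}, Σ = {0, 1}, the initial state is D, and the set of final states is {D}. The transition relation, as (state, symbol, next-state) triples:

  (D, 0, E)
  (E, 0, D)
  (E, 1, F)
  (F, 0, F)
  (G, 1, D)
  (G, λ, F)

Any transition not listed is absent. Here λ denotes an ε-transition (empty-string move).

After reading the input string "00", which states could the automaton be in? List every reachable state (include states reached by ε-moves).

Start in {D}.
Read '0': D→{E}; now {E}.
Read '0': E→{D}; now {D}.

{D}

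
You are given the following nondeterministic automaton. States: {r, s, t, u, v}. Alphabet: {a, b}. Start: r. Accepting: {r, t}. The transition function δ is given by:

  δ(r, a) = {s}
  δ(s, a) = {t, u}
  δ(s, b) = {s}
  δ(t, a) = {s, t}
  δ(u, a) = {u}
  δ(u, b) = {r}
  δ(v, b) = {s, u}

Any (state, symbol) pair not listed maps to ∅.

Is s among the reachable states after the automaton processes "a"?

Yes

Start in {r}.
Read 'a': r→{s}; now {s}.
State s is in {s}.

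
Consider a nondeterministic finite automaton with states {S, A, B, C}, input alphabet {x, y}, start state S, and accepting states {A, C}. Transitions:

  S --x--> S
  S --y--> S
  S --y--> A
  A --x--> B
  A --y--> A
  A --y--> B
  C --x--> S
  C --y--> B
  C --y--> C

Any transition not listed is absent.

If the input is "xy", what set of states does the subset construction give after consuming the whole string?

{S, A}

Start in {S}.
Read 'x': S→{S}; now {S}.
Read 'y': S→{S, A}; now {S, A}.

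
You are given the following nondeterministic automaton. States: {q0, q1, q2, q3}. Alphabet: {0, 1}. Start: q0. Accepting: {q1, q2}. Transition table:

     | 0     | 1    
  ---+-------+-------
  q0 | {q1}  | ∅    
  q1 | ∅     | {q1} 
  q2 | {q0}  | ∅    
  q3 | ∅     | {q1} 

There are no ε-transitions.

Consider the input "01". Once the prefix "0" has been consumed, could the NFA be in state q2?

Start in {q0}.
Read '0': q0→{q1}; now {q1}.
State q2 is not in {q1}.

No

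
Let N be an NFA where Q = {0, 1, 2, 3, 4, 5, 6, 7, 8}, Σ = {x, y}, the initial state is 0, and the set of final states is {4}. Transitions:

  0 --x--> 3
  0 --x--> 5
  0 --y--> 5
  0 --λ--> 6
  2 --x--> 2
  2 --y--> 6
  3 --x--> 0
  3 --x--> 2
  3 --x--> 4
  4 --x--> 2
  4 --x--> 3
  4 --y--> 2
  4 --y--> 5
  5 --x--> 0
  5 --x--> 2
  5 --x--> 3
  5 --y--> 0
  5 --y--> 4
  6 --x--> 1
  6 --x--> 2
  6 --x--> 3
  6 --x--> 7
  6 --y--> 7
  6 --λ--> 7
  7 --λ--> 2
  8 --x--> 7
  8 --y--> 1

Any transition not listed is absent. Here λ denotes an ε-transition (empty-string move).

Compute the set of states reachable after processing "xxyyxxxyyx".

{0, 1, 2, 3, 5, 6, 7}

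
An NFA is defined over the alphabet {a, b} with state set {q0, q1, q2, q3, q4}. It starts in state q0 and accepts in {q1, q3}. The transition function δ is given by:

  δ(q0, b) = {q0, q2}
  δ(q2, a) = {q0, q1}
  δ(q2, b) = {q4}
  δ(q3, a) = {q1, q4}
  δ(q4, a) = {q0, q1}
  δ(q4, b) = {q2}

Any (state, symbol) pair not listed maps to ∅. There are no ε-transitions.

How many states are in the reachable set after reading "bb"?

Start in {q0}.
Read 'b': {q0} → {q0, q2}.
Read 'b': {q0, q2} → {q0, q2, q4}.
That set has 3 states.

3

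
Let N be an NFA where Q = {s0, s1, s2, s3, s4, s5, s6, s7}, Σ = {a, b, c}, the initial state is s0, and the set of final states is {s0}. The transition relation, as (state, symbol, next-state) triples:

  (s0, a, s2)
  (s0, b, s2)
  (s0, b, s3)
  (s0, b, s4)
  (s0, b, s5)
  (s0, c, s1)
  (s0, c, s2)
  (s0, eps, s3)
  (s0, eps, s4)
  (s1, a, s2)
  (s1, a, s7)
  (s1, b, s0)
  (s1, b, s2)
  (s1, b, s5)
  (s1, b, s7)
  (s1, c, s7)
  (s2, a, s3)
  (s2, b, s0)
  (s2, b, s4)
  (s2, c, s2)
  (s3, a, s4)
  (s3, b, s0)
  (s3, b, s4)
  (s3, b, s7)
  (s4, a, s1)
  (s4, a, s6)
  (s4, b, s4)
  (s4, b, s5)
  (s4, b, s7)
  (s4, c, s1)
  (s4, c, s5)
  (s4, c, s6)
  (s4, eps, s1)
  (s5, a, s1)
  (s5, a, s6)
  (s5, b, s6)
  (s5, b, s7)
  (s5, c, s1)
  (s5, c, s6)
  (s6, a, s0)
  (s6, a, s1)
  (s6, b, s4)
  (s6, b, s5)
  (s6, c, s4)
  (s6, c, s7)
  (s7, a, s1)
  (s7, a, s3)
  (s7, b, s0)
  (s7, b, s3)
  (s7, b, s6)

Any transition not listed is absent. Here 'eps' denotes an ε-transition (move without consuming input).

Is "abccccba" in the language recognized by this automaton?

Yes

Start: ε-closure({s0}) = {s0, s1, s3, s4}.
Read 'a': s0→{s2}, s1→{s2, s7}, s3→{s4}, s4→{s1, s6}; now {s1, s2, s4, s6, s7}.
Read 'b': s1→{s0, s2, s5, s7}, s2→{s0, s4}, s4→{s4, s5, s7}, s6→{s4, s5}, s7→{s0, s3, s6}; union {s0, s2, s3, s4, s5, s6, s7}; ε-closure = {s0, s1, s2, s3, s4, s5, s6, s7}.
Read 'c': s0→{s1, s2}, s1→{s7}, s2→{s2}, s3→∅, s4→{s1, s5, s6}, s5→{s1, s6}, s6→{s4, s7}, s7→∅; now {s1, s2, s4, s5, s6, s7}.
Read 'c': s1→{s7}, s2→{s2}, s4→{s1, s5, s6}, s5→{s1, s6}, s6→{s4, s7}, s7→∅; now {s1, s2, s4, s5, s6, s7}.
Read 'c': s1→{s7}, s2→{s2}, s4→{s1, s5, s6}, s5→{s1, s6}, s6→{s4, s7}, s7→∅; now {s1, s2, s4, s5, s6, s7}.
Read 'c': s1→{s7}, s2→{s2}, s4→{s1, s5, s6}, s5→{s1, s6}, s6→{s4, s7}, s7→∅; now {s1, s2, s4, s5, s6, s7}.
Read 'b': s1→{s0, s2, s5, s7}, s2→{s0, s4}, s4→{s4, s5, s7}, s5→{s6, s7}, s6→{s4, s5}, s7→{s0, s3, s6}; union {s0, s2, s3, s4, s5, s6, s7}; ε-closure = {s0, s1, s2, s3, s4, s5, s6, s7}.
Read 'a': s0→{s2}, s1→{s2, s7}, s2→{s3}, s3→{s4}, s4→{s1, s6}, s5→{s1, s6}, s6→{s0, s1}, s7→{s1, s3}; now {s0, s1, s2, s3, s4, s6, s7}.
The final set {s0, s1, s2, s3, s4, s6, s7} contains the accepting state s0.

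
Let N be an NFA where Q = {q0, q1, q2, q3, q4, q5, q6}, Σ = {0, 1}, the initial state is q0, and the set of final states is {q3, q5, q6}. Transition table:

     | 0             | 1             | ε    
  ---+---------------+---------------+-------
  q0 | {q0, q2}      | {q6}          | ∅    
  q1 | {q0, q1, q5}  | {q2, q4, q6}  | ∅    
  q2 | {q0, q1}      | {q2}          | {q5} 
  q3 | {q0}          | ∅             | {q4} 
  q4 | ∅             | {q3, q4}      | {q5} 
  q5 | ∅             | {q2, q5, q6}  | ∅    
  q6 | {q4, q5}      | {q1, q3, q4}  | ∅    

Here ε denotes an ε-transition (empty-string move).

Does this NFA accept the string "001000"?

Yes

Start in {q0}.
Read '0': q0→{q0, q2}; union {q0, q2}; ε-closure = {q0, q2, q5}.
Read '0': q0→{q0, q2}, q2→{q0, q1}, q5→∅; union {q0, q1, q2}; ε-closure = {q0, q1, q2, q5}.
Read '1': q0→{q6}, q1→{q2, q4, q6}, q2→{q2}, q5→{q2, q5, q6}; now {q2, q4, q5, q6}.
Read '0': q2→{q0, q1}, q4→∅, q5→∅, q6→{q4, q5}; now {q0, q1, q4, q5}.
Read '0': q0→{q0, q2}, q1→{q0, q1, q5}, q4→∅, q5→∅; now {q0, q1, q2, q5}.
Read '0': q0→{q0, q2}, q1→{q0, q1, q5}, q2→{q0, q1}, q5→∅; now {q0, q1, q2, q5}.
The final set {q0, q1, q2, q5} contains the accepting state q5.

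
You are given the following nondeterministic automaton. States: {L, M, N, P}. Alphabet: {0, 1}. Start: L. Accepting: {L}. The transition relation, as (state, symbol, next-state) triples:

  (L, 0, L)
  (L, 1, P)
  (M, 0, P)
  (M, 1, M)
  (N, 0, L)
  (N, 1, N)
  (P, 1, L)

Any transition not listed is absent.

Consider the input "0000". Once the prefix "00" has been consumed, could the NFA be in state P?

No

Start in {L}.
Read '0': {L} → {L}.
Read '0': {L} → {L}.
State P is not in {L}.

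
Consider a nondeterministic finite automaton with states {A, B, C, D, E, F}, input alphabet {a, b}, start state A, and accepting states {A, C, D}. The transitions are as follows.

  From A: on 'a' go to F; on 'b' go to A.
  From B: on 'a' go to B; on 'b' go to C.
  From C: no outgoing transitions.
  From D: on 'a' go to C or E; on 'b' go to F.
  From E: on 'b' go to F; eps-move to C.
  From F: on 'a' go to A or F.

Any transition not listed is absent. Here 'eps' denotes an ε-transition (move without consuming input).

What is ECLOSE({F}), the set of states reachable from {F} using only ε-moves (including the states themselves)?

Begin with {F}.
No ε-moves leave this set, so the closure equals the set itself.

{F}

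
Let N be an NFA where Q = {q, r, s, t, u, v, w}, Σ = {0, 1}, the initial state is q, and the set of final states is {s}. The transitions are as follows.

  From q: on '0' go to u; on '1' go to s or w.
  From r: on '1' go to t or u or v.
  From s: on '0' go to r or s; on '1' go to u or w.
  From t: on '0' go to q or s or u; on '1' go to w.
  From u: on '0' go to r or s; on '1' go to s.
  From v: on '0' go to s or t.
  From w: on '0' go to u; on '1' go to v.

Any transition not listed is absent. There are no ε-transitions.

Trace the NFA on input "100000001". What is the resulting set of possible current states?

{t, u, v, w}

Start in {q}.
Read '1': {q} → {s, w}.
Read '0': {s, w} → {r, s, u}.
Read '0': {r, s, u} → {r, s}.
Read '0': {r, s} → {r, s}.
Read '0': {r, s} → {r, s}.
Read '0': {r, s} → {r, s}.
Read '0': {r, s} → {r, s}.
Read '0': {r, s} → {r, s}.
Read '1': {r, s} → {t, u, v, w}.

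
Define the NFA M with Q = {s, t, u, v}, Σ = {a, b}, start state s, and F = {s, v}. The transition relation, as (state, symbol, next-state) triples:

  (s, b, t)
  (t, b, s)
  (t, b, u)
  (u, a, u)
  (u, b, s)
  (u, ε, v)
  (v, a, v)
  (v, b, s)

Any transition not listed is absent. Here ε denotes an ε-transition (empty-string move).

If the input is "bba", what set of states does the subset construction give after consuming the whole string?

{u, v}

Start in {s}.
Read 'b': s→{t}; now {t}.
Read 'b': t→{s, u}; union {s, u}; ε-closure = {s, u, v}.
Read 'a': s→∅, u→{u}, v→{v}; now {u, v}.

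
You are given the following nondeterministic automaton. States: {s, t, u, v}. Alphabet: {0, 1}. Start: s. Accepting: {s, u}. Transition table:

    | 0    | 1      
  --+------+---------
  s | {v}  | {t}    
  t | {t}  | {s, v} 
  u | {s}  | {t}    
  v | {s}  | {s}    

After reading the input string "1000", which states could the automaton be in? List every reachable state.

{t}

Start in {s}.
Read '1': s→{t}; now {t}.
Read '0': t→{t}; now {t}.
Read '0': t→{t}; now {t}.
Read '0': t→{t}; now {t}.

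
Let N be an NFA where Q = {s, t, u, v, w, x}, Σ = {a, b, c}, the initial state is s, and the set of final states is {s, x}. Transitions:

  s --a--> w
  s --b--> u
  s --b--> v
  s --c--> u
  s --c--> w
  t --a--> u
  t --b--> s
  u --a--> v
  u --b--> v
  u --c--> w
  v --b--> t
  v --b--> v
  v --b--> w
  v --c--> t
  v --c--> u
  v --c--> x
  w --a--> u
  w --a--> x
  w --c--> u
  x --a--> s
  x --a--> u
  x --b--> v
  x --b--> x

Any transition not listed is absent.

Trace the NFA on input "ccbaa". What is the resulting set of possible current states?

∅

Start in {s}.
Read 'c': {s} → {u, w}.
Read 'c': {u, w} → {u, w}.
Read 'b': {u, w} → {v}.
Read 'a': {v} → ∅.
The set is empty and remains empty for the remaining 1 symbol.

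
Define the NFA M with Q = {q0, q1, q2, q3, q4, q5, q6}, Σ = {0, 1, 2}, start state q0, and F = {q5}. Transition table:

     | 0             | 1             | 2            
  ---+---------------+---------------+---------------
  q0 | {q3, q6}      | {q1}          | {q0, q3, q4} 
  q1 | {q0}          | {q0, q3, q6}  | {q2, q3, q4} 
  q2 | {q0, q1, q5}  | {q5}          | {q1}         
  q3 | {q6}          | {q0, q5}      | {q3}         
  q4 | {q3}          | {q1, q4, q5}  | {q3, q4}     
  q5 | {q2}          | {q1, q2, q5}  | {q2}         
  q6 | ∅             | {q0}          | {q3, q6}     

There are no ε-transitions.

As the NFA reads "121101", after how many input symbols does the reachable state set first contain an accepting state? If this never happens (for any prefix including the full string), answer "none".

3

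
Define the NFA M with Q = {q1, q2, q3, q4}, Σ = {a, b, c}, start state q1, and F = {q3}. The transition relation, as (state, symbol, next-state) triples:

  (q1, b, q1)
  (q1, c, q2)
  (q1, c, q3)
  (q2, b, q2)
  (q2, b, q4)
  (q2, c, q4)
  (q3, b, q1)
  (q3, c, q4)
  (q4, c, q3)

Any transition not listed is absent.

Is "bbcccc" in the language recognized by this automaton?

No

Start in {q1}.
Read 'b': q1→{q1}; now {q1}.
Read 'b': q1→{q1}; now {q1}.
Read 'c': q1→{q2, q3}; now {q2, q3}.
Read 'c': q2→{q4}, q3→{q4}; now {q4}.
Read 'c': q4→{q3}; now {q3}.
Read 'c': q3→{q4}; now {q4}.
The final set {q4} contains no accepting state.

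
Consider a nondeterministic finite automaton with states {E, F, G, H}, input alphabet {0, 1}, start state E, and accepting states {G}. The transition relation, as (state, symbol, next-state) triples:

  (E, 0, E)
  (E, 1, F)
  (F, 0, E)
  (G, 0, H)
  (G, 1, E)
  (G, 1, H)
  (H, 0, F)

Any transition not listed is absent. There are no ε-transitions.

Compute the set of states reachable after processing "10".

Start in {E}.
Read '1': {E} → {F}.
Read '0': {F} → {E}.

{E}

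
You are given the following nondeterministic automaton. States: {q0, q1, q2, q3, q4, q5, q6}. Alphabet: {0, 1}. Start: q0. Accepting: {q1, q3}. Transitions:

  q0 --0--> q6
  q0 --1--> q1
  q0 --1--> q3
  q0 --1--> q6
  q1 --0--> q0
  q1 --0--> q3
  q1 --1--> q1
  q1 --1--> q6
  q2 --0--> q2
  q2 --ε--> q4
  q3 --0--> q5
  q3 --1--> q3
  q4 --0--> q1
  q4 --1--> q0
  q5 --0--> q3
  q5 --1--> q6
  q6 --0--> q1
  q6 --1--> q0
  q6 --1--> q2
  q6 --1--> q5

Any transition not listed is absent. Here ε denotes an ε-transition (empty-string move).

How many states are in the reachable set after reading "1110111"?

Start in {q0}.
Read '1': {q0} → {q1, q3, q6}.
Read '1': {q1, q3, q6} → {q0, q1, q2, q3, q4, q5, q6}.
Read '1': {q0, q1, q2, q3, q4, q5, q6} → {q0, q1, q2, q3, q4, q5, q6}.
Read '0': {q0, q1, q2, q3, q4, q5, q6} → {q0, q1, q2, q3, q4, q5, q6}.
Read '1': {q0, q1, q2, q3, q4, q5, q6} → {q0, q1, q2, q3, q4, q5, q6}.
Read '1': {q0, q1, q2, q3, q4, q5, q6} → {q0, q1, q2, q3, q4, q5, q6}.
Read '1': {q0, q1, q2, q3, q4, q5, q6} → {q0, q1, q2, q3, q4, q5, q6}.
That set has 7 states.

7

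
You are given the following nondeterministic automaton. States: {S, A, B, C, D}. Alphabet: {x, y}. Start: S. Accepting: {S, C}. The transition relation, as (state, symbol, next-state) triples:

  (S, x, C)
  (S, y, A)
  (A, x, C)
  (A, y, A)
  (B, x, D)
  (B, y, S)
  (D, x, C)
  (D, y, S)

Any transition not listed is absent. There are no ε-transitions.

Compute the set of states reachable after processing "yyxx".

Start in {S}.
Read 'y': {S} → {A}.
Read 'y': {A} → {A}.
Read 'x': {A} → {C}.
Read 'x': {C} → ∅.

∅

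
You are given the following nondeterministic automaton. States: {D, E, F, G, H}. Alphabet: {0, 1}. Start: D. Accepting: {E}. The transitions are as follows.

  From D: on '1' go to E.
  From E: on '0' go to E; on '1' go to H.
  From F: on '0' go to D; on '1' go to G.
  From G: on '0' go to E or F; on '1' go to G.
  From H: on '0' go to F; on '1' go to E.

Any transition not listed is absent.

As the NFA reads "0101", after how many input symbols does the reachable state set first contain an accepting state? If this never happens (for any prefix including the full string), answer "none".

Start in {D}.
Read '0': {D} → ∅.
The set is empty and remains empty for the remaining 3 symbols.
No reachable set along the way intersects F.

none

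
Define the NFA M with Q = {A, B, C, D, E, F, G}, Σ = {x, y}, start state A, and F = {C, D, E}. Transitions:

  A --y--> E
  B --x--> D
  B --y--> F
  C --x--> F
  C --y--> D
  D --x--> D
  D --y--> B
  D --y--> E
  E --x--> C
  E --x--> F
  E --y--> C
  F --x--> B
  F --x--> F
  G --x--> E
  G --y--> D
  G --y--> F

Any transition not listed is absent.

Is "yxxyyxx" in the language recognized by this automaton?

No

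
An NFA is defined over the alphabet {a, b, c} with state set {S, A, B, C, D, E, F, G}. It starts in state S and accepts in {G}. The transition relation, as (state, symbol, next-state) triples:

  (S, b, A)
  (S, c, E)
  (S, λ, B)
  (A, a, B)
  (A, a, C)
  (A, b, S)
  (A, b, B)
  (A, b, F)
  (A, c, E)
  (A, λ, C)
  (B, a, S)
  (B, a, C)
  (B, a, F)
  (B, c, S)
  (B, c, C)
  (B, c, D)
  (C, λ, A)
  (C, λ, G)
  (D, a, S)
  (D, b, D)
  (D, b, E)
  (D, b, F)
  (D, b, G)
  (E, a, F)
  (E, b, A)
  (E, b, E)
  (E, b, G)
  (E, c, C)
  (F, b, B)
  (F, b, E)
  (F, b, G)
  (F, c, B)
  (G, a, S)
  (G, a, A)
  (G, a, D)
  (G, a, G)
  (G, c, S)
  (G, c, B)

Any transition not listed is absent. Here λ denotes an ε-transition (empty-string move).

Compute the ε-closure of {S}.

{S, B}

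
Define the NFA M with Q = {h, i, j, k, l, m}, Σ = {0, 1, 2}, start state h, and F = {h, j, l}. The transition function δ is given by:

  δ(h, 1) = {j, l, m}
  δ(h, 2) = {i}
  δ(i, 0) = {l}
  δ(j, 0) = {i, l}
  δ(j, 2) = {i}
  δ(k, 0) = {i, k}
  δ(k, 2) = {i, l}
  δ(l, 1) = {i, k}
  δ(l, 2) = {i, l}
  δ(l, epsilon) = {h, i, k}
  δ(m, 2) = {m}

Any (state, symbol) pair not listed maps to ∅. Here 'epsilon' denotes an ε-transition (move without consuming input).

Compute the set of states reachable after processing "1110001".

{h, i, j, k, l, m}

Start in {h}.
Read '1': {h} → {h, i, j, k, l, m}.
Read '1': {h, i, j, k, l, m} → {h, i, j, k, l, m}.
Read '1': {h, i, j, k, l, m} → {h, i, j, k, l, m}.
Read '0': {h, i, j, k, l, m} → {h, i, k, l}.
Read '0': {h, i, k, l} → {h, i, k, l}.
Read '0': {h, i, k, l} → {h, i, k, l}.
Read '1': {h, i, k, l} → {h, i, j, k, l, m}.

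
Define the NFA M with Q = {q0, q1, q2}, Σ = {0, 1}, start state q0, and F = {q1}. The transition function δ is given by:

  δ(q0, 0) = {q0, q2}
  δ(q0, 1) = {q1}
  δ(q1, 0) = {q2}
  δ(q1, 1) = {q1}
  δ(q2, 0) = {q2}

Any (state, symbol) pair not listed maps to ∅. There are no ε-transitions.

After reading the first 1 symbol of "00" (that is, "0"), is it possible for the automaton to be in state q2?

Start in {q0}.
Read '0': {q0} → {q0, q2}.
State q2 is in {q0, q2}.

Yes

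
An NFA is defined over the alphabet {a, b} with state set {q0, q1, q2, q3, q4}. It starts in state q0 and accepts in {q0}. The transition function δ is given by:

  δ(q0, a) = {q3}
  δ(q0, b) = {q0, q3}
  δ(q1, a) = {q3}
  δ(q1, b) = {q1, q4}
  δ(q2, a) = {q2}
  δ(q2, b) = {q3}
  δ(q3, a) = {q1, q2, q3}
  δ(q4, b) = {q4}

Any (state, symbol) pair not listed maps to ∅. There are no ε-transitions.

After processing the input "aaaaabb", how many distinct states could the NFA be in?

2

Start in {q0}.
Read 'a': q0→{q3}; now {q3}.
Read 'a': q3→{q1, q2, q3}; now {q1, q2, q3}.
Read 'a': q1→{q3}, q2→{q2}, q3→{q1, q2, q3}; now {q1, q2, q3}.
Read 'a': q1→{q3}, q2→{q2}, q3→{q1, q2, q3}; now {q1, q2, q3}.
Read 'a': q1→{q3}, q2→{q2}, q3→{q1, q2, q3}; now {q1, q2, q3}.
Read 'b': q1→{q1, q4}, q2→{q3}, q3→∅; now {q1, q3, q4}.
Read 'b': q1→{q1, q4}, q3→∅, q4→{q4}; now {q1, q4}.
That set has 2 states.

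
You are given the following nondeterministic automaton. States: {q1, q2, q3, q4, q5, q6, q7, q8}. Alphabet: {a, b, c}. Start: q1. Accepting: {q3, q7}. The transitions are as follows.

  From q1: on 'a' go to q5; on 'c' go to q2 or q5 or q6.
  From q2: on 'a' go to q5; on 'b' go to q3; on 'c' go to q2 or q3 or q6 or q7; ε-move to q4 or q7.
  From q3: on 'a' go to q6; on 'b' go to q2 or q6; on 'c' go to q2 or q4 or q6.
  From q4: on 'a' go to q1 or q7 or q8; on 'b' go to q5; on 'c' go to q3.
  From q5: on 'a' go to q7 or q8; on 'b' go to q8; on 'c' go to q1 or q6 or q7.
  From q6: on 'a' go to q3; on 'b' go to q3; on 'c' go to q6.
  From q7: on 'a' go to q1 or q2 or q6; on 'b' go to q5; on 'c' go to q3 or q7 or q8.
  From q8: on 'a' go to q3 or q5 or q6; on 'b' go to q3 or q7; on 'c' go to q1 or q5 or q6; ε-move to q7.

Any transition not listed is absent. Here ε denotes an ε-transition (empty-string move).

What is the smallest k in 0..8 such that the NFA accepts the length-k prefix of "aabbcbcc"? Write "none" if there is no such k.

Start in {q1}.
Read 'a': {q1} → {q5}.
Read 'a': {q5} → {q7, q8}.
None of the earlier sets intersect F, but {q7, q8} does.

2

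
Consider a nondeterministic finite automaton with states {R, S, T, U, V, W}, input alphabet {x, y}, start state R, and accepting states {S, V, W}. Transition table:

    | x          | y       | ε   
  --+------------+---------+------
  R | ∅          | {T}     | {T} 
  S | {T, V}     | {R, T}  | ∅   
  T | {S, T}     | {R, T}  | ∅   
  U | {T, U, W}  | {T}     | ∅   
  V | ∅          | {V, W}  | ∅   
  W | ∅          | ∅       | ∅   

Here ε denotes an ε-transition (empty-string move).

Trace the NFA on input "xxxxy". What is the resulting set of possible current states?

Start: ε-closure({R}) = {R, T}.
Read 'x': R→∅, T→{S, T}; now {S, T}.
Read 'x': S→{T, V}, T→{S, T}; now {S, T, V}.
Read 'x': S→{T, V}, T→{S, T}, V→∅; now {S, T, V}.
Read 'x': S→{T, V}, T→{S, T}, V→∅; now {S, T, V}.
Read 'y': S→{R, T}, T→{R, T}, V→{V, W}; now {R, T, V, W}.

{R, T, V, W}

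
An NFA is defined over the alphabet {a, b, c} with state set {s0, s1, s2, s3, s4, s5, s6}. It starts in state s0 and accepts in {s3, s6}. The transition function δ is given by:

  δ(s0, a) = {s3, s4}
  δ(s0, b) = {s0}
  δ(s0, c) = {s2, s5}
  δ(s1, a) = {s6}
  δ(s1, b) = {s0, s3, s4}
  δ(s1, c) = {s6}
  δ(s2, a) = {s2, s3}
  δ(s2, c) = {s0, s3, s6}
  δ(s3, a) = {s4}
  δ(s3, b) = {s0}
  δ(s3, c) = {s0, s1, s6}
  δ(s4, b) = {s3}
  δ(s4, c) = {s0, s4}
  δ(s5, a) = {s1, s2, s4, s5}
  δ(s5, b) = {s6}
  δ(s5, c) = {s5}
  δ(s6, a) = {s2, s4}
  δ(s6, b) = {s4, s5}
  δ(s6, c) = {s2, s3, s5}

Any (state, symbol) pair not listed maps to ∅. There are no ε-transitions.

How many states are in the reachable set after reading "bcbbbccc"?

6

Start in {s0}.
Read 'b': s0→{s0}; now {s0}.
Read 'c': s0→{s2, s5}; now {s2, s5}.
Read 'b': s2→∅, s5→{s6}; now {s6}.
Read 'b': s6→{s4, s5}; now {s4, s5}.
Read 'b': s4→{s3}, s5→{s6}; now {s3, s6}.
Read 'c': s3→{s0, s1, s6}, s6→{s2, s3, s5}; now {s0, s1, s2, s3, s5, s6}.
Read 'c': s0→{s2, s5}, s1→{s6}, s2→{s0, s3, s6}, s3→{s0, s1, s6}, s5→{s5}, s6→{s2, s3, s5}; now {s0, s1, s2, s3, s5, s6}.
Read 'c': s0→{s2, s5}, s1→{s6}, s2→{s0, s3, s6}, s3→{s0, s1, s6}, s5→{s5}, s6→{s2, s3, s5}; now {s0, s1, s2, s3, s5, s6}.
That set has 6 states.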